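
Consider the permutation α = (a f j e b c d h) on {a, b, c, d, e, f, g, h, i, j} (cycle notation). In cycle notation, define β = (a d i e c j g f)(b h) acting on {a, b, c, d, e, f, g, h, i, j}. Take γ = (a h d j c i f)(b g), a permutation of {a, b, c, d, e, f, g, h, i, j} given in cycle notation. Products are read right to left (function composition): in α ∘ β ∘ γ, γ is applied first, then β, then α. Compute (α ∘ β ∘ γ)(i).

Chase i: γ(i) = f; β(f) = a; α(a) = f. Hence (α ∘ β ∘ γ)(i) = f.

f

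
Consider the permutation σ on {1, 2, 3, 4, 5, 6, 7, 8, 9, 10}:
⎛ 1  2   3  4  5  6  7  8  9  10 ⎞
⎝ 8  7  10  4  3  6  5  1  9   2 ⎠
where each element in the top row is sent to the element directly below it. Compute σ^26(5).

Tracing 5 → 3 → … returns to 5 after 5 steps, so 5 lies in a 5-cycle (2, 7, 5, 3, 10).
Powers repeat with period 5 on this cycle, and 26 mod 5 = 1, so σ^26(5) = σ^1(5).
Stepping 1 place around the cycle: 5 → 3.

3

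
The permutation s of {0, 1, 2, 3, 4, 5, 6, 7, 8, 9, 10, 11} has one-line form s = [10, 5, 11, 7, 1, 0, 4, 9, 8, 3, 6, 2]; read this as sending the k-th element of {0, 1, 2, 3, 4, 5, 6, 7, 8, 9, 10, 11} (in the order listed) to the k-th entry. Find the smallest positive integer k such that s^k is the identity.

6

Decomposing into disjoint cycles gives cycle lengths 6, 3, 2, 1.
Since disjoint cycles commute, ord(s) = lcm(6, 3, 2) = 6.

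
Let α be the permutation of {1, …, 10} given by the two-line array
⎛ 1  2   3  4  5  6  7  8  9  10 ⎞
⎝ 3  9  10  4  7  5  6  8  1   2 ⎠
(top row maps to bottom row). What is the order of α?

15

The disjoint-cycle form of α has cycle lengths 5, 3, 1, 1.
The order of α is the least common multiple of its cycle lengths: lcm(5, 3) = 15.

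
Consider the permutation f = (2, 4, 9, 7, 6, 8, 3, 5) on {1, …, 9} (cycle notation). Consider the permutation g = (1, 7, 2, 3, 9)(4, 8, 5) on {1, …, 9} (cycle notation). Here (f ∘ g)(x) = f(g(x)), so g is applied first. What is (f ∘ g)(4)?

3

(f ∘ g)(4) = f(g(4)). g(4) = 8, then f(8) = 3. So (f ∘ g)(4) = 3.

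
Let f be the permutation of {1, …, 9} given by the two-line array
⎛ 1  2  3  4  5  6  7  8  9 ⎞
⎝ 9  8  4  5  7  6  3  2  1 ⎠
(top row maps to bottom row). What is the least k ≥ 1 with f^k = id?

4

Writing f as disjoint cycles, the cycle lengths are 4, 2, 2, 1.
The order is lcm(4, 2, 2) = 4.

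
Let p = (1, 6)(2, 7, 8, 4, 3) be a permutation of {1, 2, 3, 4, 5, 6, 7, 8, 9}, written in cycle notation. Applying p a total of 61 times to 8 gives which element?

8 lies in the 5-cycle (2, 7, 8, 4, 3).
On a 5-cycle, p^5 is the identity, so p^61 = p^1 there (61 ≡ 1 mod 5).
Advancing 1 step from 8: 8 → 4.

4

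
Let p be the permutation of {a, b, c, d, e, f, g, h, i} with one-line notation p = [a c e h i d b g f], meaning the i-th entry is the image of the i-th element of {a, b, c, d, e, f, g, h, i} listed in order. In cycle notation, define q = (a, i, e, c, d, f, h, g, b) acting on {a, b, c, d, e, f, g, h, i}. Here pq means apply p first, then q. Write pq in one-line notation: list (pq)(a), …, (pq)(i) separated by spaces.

i d c g e f a b h

(pq)(x) = q(p(x)). Computing each image: q(p(a)) = q(a) = i, q(p(b)) = q(c) = d, q(p(c)) = q(e) = c, q(p(d)) = q(h) = g, q(p(e)) = q(i) = e, q(p(f)) = q(d) = f, q(p(g)) = q(b) = a, q(p(h)) = q(g) = b, q(p(i)) = q(f) = h.
Hence pq = [i d c g e f a b h].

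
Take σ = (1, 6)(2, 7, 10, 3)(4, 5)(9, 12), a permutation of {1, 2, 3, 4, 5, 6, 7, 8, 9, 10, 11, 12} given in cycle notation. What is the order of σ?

The disjoint cycles have lengths 4, 2, 2, 2, 1, 1.
The order of σ is the least common multiple of its cycle lengths: lcm(4, 2, 2, 2) = 4.

4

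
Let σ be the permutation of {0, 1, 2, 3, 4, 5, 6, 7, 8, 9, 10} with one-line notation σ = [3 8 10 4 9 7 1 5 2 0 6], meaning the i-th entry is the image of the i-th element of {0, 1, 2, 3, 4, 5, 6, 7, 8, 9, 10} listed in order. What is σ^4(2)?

Tracing 2 → 10 → … returns to 2 after 5 steps, so 2 lies in a 5-cycle (1, 8, 2, 10, 6).
Stepping 4 places around the cycle: 2 → 10 → 6 → 1 → 8.

8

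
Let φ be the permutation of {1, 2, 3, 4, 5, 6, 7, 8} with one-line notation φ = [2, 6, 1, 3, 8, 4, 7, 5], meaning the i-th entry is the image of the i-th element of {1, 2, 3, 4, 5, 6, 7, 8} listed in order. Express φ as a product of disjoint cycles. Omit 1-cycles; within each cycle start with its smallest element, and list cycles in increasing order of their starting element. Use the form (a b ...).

From 1: 1 → 2 → 6 → 4 → 3 → 1, closing the cycle (1 2 6 4 3).
Repeating from the next unused element and collecting all non-trivial cycles gives (1 2 6 4 3)(5 8).

(1 2 6 4 3)(5 8)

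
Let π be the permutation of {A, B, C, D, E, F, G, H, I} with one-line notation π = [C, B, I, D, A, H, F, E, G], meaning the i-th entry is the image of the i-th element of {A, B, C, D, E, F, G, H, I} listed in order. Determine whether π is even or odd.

In disjoint-cycle form the cycle lengths are 7, 1, 1.
A cycle of length ℓ contributes ℓ−1 transpositions, so π is a product of 6 transpositions — even.

even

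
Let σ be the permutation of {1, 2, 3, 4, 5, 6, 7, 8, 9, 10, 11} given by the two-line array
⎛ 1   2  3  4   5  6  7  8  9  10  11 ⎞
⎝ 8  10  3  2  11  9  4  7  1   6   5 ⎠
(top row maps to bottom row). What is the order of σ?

8

Decomposing into disjoint cycles gives cycle lengths 8, 2, 1.
The order is lcm(8, 2) = 8.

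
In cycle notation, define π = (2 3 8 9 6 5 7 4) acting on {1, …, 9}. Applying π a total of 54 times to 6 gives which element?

6 lies in the 8-cycle (2 3 8 9 6 5 7 4).
On an 8-cycle, π^8 is the identity, so π^54 = π^6 there (54 ≡ 6 mod 8).
Advancing 6 steps from 6: 6 → 5 → 7 → 4 → 2 → 3 → 8.

8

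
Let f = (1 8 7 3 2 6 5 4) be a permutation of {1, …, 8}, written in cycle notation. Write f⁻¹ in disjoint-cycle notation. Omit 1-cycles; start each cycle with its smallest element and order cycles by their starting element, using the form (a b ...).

(1 4 5 6 2 3 7 8)

Inverting a permutation written in cycle notation just reverses the order within every cycle.
After reversing and putting each cycle's least element first, f⁻¹ = (1 4 5 6 2 3 7 8).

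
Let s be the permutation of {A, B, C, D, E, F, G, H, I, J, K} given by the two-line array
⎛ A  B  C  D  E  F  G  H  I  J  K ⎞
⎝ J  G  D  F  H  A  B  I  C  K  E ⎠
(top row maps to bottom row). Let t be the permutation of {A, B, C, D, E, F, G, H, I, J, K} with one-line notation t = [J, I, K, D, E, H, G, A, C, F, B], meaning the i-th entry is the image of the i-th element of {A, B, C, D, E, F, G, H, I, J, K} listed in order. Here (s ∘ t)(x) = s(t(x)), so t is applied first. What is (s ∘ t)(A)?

(s ∘ t)(A) = s(t(A)). t(A) = J, then s(J) = K. So (s ∘ t)(A) = K.

K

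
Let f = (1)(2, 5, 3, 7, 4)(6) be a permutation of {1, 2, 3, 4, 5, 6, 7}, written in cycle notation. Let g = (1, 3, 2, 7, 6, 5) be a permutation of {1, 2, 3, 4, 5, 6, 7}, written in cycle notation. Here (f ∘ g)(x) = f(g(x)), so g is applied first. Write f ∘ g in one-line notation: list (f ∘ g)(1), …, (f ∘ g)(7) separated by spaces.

(f ∘ g)(x) = f(g(x)). Computing each image: f(g(1)) = f(3) = 7, f(g(2)) = f(7) = 4, f(g(3)) = f(2) = 5, f(g(4)) = f(4) = 2, f(g(5)) = f(1) = 1, f(g(6)) = f(5) = 3, f(g(7)) = f(6) = 6.
Hence f ∘ g = [7 4 5 2 1 3 6].

7 4 5 2 1 3 6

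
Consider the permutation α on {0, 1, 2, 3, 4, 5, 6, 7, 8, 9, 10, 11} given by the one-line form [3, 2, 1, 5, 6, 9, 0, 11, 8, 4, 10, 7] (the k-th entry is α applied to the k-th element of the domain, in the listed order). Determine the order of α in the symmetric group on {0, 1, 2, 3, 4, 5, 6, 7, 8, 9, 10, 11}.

6

Decomposing into disjoint cycles gives cycle lengths 6, 2, 2, 1, 1.
The order is lcm(6, 2, 2) = 6.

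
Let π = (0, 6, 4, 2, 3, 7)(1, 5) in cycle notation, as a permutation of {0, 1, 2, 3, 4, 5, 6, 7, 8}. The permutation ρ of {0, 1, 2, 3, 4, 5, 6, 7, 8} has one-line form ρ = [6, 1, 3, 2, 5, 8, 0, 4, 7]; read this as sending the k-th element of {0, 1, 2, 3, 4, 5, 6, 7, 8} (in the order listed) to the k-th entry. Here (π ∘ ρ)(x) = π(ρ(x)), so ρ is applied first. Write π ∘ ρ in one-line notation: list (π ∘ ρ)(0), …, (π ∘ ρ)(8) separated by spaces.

(π ∘ ρ)(x) = π(ρ(x)). Computing each image: π(ρ(0)) = π(6) = 4, π(ρ(1)) = π(1) = 5, π(ρ(2)) = π(3) = 7, π(ρ(3)) = π(2) = 3, π(ρ(4)) = π(5) = 1, π(ρ(5)) = π(8) = 8, π(ρ(6)) = π(0) = 6, π(ρ(7)) = π(4) = 2, π(ρ(8)) = π(7) = 0.
Hence π ∘ ρ = [4 5 7 3 1 8 6 2 0].

4 5 7 3 1 8 6 2 0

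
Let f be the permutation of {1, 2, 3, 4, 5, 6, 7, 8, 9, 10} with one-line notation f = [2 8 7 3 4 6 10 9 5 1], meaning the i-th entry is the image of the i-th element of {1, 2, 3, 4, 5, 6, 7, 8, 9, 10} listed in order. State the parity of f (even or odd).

In disjoint-cycle form the cycle lengths are 9, 1.
A cycle is odd iff its length is even; f has 0 even-length cycles, so sgn(f) = (−1)^0 and f is even.

even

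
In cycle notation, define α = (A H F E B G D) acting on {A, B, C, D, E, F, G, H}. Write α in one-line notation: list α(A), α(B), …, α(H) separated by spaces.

H G C A B E D F

Reading each image from the cycles: A↦H, B↦G, C↦C, D↦A, E↦B, F↦E, G↦D, H↦F.
Listing these in domain order gives H G C A B E D F.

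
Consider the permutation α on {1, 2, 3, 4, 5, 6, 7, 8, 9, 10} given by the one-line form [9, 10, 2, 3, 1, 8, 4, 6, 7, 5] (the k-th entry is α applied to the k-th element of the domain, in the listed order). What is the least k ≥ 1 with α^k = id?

8

Writing α as disjoint cycles, the cycle lengths are 8, 2.
The order is lcm(8, 2) = 8.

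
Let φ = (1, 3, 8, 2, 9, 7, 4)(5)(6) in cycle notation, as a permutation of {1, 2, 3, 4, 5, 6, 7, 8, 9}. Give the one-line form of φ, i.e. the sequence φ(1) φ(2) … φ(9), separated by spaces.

Image by image: 1→3, 2→9, 3→8, 4→1, 5→5, 6→6, 7→4, 8→2, 9→7.
Listing these in domain order gives 3 9 8 1 5 6 4 2 7.

3 9 8 1 5 6 4 2 7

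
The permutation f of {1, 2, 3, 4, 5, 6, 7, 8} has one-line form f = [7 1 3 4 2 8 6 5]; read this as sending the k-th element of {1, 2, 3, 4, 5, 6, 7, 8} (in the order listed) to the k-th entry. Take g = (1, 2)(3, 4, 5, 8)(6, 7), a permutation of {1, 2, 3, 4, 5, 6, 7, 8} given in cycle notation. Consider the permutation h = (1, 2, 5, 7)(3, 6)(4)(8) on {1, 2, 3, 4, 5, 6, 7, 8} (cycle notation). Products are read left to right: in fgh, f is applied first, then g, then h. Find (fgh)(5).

Apply the permutations in order: f(5) = 2, then g(2) = 1, then h(1) = 2. So (fgh)(5) = 2.

2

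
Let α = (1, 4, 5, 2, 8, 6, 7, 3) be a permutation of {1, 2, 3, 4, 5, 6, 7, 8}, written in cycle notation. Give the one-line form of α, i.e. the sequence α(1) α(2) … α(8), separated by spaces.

Each element maps to the next entry in its cycle (wrapping to the front): 1→4, 2→8, 3→1, 4→5, 5→2, 6→7, 7→3, 8→6.
Listing these in domain order gives 4 8 1 5 2 7 3 6.

4 8 1 5 2 7 3 6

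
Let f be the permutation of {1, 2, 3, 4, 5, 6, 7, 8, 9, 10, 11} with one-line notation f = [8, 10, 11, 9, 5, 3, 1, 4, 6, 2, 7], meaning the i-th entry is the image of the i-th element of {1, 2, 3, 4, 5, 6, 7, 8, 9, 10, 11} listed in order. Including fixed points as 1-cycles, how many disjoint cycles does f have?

The cycle decomposition is (1 8 4 9 6 3 11 7)(2 10)(5), which has 3 cycles (counting 1-cycles).

3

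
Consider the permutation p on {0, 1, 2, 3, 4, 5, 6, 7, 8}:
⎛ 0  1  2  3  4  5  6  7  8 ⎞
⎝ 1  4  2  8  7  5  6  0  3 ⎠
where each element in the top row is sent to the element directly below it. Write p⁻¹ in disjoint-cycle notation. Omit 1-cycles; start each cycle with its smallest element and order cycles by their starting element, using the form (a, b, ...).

(0, 7, 4, 1)(3, 8)

First write p in disjoint cycles: (0, 1, 4, 7)(3, 8).
Reversing each cycle (and rotating so the smallest element leads) gives p⁻¹ = (0, 7, 4, 1)(3, 8).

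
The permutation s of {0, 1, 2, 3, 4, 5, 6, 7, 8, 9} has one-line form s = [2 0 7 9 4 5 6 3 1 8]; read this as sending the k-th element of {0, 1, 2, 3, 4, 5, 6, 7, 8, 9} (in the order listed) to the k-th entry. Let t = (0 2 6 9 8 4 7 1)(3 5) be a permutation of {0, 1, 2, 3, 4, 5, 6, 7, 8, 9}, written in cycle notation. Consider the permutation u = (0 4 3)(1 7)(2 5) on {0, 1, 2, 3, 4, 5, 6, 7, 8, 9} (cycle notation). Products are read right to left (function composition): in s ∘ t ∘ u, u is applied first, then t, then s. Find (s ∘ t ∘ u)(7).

Chase 7: u(7) = 1; t(1) = 0; s(0) = 2. Hence (s ∘ t ∘ u)(7) = 2.

2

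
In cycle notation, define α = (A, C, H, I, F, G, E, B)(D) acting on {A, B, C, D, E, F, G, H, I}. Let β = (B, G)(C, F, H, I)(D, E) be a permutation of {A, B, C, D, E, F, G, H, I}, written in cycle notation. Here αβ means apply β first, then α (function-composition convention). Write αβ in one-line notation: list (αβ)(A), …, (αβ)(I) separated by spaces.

Chase each element through β then α: A → A → C; B → G → E; C → F → G; D → E → B; E → D → D; F → H → I; G → B → A; H → I → F; I → C → H.
Collecting the images, αβ = [C E G B D I A F H].

C E G B D I A F H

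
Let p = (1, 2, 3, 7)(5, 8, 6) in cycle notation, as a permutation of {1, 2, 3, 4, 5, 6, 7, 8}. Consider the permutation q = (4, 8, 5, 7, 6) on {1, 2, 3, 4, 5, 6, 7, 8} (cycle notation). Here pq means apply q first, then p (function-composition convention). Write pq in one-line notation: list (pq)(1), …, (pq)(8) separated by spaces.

2 3 7 6 1 4 5 8

Chase each element through q then p: 1 → 1 → 2; 2 → 2 → 3; 3 → 3 → 7; 4 → 8 → 6; 5 → 7 → 1; 6 → 4 → 4; 7 → 6 → 5; 8 → 5 → 8.
So pq in one-line form is 2 3 7 6 1 4 5 8.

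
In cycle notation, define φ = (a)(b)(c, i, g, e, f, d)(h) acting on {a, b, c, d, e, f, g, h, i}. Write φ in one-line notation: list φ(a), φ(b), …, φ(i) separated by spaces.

a b i c f d e h g

Image by image: a↦a, b↦b, c↦i, d↦c, e↦f, f↦d, g↦e, h↦h, i↦g.
Listing these in domain order gives a b i c f d e h g.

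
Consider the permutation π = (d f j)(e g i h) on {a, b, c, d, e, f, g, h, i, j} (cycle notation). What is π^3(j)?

j

j lies in the 3-cycle (d f j).
On a 3-cycle, π^3 is the identity, so π^3 = π^0 there (3 ≡ 0 mod 3).
So π^3(j) = j.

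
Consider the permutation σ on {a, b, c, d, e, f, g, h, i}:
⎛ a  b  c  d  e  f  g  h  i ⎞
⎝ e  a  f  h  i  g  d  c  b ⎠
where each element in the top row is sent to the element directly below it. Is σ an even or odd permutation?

In disjoint-cycle form the cycle lengths are 5, 4.
A cycle of length ℓ contributes ℓ−1 transpositions, so σ is a product of 4 + 3 = 7 transpositions — odd.

odd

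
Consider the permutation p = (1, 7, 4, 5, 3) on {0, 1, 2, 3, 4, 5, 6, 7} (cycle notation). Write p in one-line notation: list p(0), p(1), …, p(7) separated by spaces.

Image by image: 0↦0, 1↦7, 2↦2, 3↦1, 4↦5, 5↦3, 6↦6, 7↦4.
So the one-line form is 0 7 2 1 5 3 6 4.

0 7 2 1 5 3 6 4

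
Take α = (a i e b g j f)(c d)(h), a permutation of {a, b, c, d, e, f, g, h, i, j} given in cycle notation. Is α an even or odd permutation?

The cycle lengths are 7, 2, 1.
A cycle of length ℓ contributes ℓ−1 transpositions, so α is a product of 6 + 1 = 7 transpositions — odd.

odd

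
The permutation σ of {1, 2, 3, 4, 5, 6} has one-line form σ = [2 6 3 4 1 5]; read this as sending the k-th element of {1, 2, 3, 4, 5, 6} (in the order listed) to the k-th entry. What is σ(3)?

3

3 is element number 3 of the domain, and entry number 3 of the one-line form is 3, so σ(3) = 3.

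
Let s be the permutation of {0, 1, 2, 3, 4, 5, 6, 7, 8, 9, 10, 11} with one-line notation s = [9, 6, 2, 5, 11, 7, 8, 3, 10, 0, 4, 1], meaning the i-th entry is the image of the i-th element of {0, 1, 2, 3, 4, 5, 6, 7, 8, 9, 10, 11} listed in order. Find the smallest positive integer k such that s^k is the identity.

The disjoint-cycle form of s has cycle lengths 6, 3, 2, 1.
Since disjoint cycles commute, ord(s) = lcm(6, 3, 2) = 6.

6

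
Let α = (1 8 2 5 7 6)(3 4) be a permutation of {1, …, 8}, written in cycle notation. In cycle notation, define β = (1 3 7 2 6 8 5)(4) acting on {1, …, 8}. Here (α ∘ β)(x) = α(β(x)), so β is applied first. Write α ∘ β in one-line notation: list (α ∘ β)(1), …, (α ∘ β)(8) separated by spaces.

Chase each element through β then α: 1 → 3 → 4; 2 → 6 → 1; 3 → 7 → 6; 4 → 4 → 3; 5 → 1 → 8; 6 → 8 → 2; 7 → 2 → 5; 8 → 5 → 7.
So α ∘ β in one-line form is 4 1 6 3 8 2 5 7.

4 1 6 3 8 2 5 7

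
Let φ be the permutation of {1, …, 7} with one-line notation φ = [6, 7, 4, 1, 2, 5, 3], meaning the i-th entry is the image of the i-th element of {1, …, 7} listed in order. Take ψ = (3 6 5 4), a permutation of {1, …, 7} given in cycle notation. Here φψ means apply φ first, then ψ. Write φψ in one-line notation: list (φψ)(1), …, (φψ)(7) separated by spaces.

5 7 3 1 2 4 6

For each element, apply φ then ψ: 1 → 6 → 5; 2 → 7 → 7; 3 → 4 → 3; 4 → 1 → 1; 5 → 2 → 2; 6 → 5 → 4; 7 → 3 → 6.
Collecting the images, φψ = [5 7 3 1 2 4 6].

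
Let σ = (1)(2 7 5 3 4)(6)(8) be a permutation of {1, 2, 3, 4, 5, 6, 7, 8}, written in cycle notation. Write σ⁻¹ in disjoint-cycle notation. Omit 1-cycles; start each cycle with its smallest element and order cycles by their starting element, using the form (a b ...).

(2 4 3 5 7)

The inverse reverses each cycle.
Reversing each cycle of σ and rotating so the smallest element leads gives (2 4 3 5 7).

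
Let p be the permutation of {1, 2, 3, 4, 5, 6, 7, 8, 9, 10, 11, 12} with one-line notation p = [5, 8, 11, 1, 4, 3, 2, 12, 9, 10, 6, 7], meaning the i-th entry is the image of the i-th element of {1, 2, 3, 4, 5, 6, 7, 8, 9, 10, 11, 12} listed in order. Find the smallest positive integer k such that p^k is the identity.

Writing p as disjoint cycles, the cycle lengths are 4, 3, 3, 1, 1.
The order of p is the least common multiple of its cycle lengths: lcm(4, 3, 3) = 12.

12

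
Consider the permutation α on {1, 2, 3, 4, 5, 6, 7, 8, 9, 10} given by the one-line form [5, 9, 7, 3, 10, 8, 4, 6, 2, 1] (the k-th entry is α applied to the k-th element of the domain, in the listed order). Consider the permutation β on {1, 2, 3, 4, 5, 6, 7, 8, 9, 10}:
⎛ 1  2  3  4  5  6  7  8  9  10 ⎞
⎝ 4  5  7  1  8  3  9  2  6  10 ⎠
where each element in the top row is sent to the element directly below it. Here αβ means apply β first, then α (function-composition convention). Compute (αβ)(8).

9

First apply β: β(8) = 2, then α(2) = 9. Thus (αβ)(8) = 9.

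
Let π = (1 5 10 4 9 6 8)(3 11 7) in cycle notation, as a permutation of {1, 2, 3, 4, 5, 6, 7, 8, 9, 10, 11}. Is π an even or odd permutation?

The cycle lengths are 7, 3, 1.
A cycle is odd iff its length is even; π has 0 even-length cycles, so sgn(π) = (−1)^0 and π is even.

even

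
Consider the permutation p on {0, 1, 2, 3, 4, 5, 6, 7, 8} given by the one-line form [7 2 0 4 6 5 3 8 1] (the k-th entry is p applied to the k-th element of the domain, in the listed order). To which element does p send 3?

4

3 is element number 4 of the domain, and entry number 4 of the one-line form is 4, so p(3) = 4.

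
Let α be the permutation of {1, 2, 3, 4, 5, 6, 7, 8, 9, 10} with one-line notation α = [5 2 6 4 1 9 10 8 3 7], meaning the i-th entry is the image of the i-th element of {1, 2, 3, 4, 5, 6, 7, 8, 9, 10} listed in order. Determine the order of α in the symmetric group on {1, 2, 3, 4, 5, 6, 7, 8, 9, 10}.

The disjoint-cycle form of α has cycle lengths 3, 2, 2, 1, 1, 1.
Since disjoint cycles commute, ord(α) = lcm(3, 2, 2) = 6.

6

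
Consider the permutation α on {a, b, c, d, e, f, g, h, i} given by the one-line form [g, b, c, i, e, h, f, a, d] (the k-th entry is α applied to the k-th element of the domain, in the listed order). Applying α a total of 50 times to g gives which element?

Tracing g → f → … returns to g after 4 steps, so g lies in a 4-cycle (a, g, f, h).
Powers repeat with period 4 on this cycle, and 50 mod 4 = 2, so α^50(g) = α^2(g).
Stepping 2 places around the cycle: g → f → h.

h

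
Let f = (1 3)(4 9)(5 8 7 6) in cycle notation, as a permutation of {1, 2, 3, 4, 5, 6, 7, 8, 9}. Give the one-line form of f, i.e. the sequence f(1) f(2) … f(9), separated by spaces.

3 2 1 9 8 5 6 7 4

Reading each image from the cycles: 1→3, 2→2, 3→1, 4→9, 5→8, 6→5, 7→6, 8→7, 9→4.
So the one-line form is 3 2 1 9 8 5 6 7 4.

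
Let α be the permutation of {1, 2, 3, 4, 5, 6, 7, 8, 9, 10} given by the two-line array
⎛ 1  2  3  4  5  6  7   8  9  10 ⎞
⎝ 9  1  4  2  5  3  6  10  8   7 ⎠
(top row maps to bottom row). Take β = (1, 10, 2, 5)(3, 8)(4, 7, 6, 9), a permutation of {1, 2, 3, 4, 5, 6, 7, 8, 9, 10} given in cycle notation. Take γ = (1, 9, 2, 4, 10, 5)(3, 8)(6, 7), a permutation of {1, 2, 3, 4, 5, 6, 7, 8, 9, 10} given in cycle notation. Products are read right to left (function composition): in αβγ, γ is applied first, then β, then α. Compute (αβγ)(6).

3

Apply the permutations in order: γ(6) = 7, then β(7) = 6, then α(6) = 3. So (αβγ)(6) = 3.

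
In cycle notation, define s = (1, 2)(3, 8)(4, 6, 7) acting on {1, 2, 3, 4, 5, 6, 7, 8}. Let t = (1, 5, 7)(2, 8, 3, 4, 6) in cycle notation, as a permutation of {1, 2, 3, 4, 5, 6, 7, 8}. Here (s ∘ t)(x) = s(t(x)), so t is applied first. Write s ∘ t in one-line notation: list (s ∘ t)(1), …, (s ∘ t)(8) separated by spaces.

For each element, apply t then s: 1 → 5 → 5; 2 → 8 → 3; 3 → 4 → 6; 4 → 6 → 7; 5 → 7 → 4; 6 → 2 → 1; 7 → 1 → 2; 8 → 3 → 8.
Collecting the images, s ∘ t = [5 3 6 7 4 1 2 8].

5 3 6 7 4 1 2 8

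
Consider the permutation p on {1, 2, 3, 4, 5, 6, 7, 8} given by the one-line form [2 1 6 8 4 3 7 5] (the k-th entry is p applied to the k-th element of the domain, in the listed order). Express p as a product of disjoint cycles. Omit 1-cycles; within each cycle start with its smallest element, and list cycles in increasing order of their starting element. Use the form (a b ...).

Start at 1 and follow images: 1 → 2 → 1, giving the cycle (1 2).
Continuing from each remaining unvisited element yields (1 2)(3 6)(4 8 5).

(1 2)(3 6)(4 8 5)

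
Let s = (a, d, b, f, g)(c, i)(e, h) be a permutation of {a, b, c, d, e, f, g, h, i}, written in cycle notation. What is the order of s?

The disjoint cycles have lengths 5, 2, 2.
The order of s is the least common multiple of its cycle lengths: lcm(5, 2, 2) = 10.

10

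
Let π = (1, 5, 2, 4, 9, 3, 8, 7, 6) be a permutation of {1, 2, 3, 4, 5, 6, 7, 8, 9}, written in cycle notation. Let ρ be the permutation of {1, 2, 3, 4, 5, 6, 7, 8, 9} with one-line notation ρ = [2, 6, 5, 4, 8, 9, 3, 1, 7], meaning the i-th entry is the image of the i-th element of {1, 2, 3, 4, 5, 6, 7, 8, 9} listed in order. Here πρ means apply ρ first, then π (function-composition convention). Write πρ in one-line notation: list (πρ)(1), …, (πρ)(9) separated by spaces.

4 1 2 9 7 3 8 5 6

(πρ)(x) = π(ρ(x)). Computing each image: π(ρ(1)) = π(2) = 4, π(ρ(2)) = π(6) = 1, π(ρ(3)) = π(5) = 2, π(ρ(4)) = π(4) = 9, π(ρ(5)) = π(8) = 7, π(ρ(6)) = π(9) = 3, π(ρ(7)) = π(3) = 8, π(ρ(8)) = π(1) = 5, π(ρ(9)) = π(7) = 6.
Hence πρ = [4 1 2 9 7 3 8 5 6].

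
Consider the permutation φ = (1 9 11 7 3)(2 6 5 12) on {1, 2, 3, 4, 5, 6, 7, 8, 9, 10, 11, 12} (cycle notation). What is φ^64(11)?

11 lies in the 5-cycle (1 9 11 7 3).
Powers repeat with period 5 on this cycle, and 64 mod 5 = 4, so φ^64(11) = φ^4(11).
Advancing 4 steps from 11: 11 → 7 → 3 → 1 → 9.

9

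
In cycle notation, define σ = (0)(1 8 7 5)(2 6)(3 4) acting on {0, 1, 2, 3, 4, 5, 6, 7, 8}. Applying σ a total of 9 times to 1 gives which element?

8

1 lies in the 4-cycle (1 8 7 5).
Since the cycle has length 4, σ^9 acts on it the same as σ^1 (9 mod 4 = 1).
Stepping 1 place around the cycle: 1 → 8.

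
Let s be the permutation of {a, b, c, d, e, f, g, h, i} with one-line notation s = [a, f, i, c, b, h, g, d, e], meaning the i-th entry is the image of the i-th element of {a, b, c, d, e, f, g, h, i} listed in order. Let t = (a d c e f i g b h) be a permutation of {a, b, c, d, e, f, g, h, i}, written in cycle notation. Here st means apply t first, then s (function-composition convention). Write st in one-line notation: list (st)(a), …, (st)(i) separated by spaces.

c d b i h e f a g

Chase each element through t then s: a → d → c; b → h → d; c → e → b; d → c → i; e → f → h; f → i → e; g → b → f; h → a → a; i → g → g.
Collecting the images, st = [c d b i h e f a g].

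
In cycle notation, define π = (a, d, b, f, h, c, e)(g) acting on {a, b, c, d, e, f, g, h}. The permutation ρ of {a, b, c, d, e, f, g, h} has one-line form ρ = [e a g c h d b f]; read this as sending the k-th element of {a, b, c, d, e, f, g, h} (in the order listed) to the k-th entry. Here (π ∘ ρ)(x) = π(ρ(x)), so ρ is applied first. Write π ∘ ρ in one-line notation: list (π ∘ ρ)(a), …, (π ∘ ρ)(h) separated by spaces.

(π ∘ ρ)(x) = π(ρ(x)). Computing each image: π(ρ(a)) = π(e) = a, π(ρ(b)) = π(a) = d, π(ρ(c)) = π(g) = g, π(ρ(d)) = π(c) = e, π(ρ(e)) = π(h) = c, π(ρ(f)) = π(d) = b, π(ρ(g)) = π(b) = f, π(ρ(h)) = π(f) = h.
Hence π ∘ ρ = [a d g e c b f h].

a d g e c b f h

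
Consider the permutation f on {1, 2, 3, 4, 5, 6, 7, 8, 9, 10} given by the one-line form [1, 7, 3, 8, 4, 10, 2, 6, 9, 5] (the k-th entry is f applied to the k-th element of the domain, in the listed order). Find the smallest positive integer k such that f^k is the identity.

10

Writing f as disjoint cycles, the cycle lengths are 5, 2, 1, 1, 1.
Since disjoint cycles commute, ord(f) = lcm(5, 2) = 10.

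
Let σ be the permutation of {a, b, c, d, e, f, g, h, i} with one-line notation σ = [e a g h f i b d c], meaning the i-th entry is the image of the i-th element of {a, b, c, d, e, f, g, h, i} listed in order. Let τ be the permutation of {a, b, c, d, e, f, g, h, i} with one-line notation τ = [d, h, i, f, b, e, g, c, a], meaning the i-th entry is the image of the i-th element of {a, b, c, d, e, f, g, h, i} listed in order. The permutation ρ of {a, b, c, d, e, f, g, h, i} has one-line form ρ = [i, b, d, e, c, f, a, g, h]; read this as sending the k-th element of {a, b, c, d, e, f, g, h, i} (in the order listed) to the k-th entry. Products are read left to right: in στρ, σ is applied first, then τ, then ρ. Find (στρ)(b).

e

Apply the permutations in order: σ(b) = a, then τ(a) = d, then ρ(d) = e. So (στρ)(b) = e.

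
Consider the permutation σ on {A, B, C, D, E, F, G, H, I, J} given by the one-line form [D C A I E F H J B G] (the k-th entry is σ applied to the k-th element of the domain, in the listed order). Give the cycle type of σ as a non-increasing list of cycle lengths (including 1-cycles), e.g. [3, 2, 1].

[5, 3, 1, 1]

The disjoint cycles are (A D I B C)(E)(F)(G H J), with lengths 5, 3, 1, 1 in non-increasing order.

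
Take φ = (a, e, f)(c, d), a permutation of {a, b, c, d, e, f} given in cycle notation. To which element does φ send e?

f

In the cycle (a, e, f), e is followed by f, so φ(e) = f.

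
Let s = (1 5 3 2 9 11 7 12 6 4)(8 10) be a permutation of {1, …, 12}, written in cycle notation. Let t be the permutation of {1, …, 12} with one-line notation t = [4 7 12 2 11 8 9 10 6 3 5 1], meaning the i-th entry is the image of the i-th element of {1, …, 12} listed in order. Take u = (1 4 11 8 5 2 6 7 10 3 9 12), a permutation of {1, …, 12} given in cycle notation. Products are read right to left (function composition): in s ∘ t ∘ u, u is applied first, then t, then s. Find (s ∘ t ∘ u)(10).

6

(s ∘ t ∘ u)(10) = s(t(u(10))). u(10) = 3, then t(3) = 12, then s(12) = 6, so the result is 6.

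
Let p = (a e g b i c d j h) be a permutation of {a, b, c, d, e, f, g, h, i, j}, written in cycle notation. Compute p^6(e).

j

e lies in the 9-cycle (a e g b i c d j h).
Advancing 6 steps from e: e → g → b → i → c → d → j.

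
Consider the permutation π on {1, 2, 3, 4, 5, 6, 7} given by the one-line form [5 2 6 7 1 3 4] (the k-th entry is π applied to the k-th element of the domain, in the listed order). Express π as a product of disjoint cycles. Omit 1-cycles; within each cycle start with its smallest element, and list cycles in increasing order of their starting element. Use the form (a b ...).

From 1: 1 → 5 → 1, closing the cycle (1 5).
Repeating from the next unused element and collecting all non-trivial cycles gives (1 5)(3 6)(4 7).

(1 5)(3 6)(4 7)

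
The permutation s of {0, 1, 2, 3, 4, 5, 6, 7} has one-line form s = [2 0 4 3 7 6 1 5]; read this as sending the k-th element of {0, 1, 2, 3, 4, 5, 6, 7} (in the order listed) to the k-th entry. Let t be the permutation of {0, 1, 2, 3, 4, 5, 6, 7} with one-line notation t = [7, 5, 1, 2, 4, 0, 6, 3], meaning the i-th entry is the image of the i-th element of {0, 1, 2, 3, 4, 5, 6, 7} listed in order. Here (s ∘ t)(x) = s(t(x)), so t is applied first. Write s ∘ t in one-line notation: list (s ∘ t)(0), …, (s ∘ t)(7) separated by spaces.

(s ∘ t)(x) = s(t(x)). Computing each image: s(t(0)) = s(7) = 5, s(t(1)) = s(5) = 6, s(t(2)) = s(1) = 0, s(t(3)) = s(2) = 4, s(t(4)) = s(4) = 7, s(t(5)) = s(0) = 2, s(t(6)) = s(6) = 1, s(t(7)) = s(3) = 3.
Hence s ∘ t = [5 6 0 4 7 2 1 3].

5 6 0 4 7 2 1 3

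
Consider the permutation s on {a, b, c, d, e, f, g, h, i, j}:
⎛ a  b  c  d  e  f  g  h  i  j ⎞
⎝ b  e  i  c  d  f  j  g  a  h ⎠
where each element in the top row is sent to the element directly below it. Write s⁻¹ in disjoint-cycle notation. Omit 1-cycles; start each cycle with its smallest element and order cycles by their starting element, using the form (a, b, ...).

First write s in disjoint cycles: (a, b, e, d, c, i)(g, j, h).
The inverse reverses every cycle; in canonical form, s⁻¹ = (a, i, c, d, e, b)(g, h, j).

(a, i, c, d, e, b)(g, h, j)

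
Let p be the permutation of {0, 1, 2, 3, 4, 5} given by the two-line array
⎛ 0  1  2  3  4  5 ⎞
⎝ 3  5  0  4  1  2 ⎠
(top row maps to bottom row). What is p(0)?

The entry below 0 in the array is 3, so p(0) = 3.

3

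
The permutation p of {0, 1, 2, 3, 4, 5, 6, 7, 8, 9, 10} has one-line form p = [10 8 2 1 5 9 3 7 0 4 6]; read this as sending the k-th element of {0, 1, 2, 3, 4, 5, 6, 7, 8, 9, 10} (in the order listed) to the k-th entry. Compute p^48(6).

6

Tracing 6 → 3 → … returns to 6 after 6 steps, so 6 lies in a 6-cycle (0, 10, 6, 3, 1, 8).
Powers repeat with period 6 on this cycle, and 48 mod 6 = 0, so p^48(6) = p^0(6).
So p^48(6) = 6.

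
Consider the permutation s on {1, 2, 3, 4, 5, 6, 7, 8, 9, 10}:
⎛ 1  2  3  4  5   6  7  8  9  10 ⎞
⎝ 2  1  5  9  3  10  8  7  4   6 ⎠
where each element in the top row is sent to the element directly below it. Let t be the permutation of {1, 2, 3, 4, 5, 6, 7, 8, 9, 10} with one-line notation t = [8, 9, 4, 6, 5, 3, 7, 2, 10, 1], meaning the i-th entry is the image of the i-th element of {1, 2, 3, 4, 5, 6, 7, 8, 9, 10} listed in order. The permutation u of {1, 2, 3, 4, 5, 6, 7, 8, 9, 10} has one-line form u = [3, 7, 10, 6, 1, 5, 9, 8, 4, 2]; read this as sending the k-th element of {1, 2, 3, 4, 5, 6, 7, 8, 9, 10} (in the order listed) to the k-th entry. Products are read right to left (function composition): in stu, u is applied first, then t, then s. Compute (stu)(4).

Chase 4: u(4) = 6; t(6) = 3; s(3) = 5. Hence (stu)(4) = 5.

5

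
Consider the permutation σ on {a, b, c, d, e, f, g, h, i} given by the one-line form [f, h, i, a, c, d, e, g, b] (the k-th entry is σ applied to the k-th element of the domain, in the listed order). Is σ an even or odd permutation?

odd

In disjoint-cycle form the cycle lengths are 6, 3.
A cycle of length ℓ contributes ℓ−1 transpositions, so σ is a product of 5 + 2 = 7 transpositions — odd.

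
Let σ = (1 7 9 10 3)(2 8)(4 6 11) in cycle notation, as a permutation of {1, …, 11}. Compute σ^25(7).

7 lies in the 5-cycle (1 7 9 10 3).
On a 5-cycle, σ^5 is the identity, so σ^25 = σ^0 there (25 ≡ 0 mod 5).
So σ^25(7) = 7.

7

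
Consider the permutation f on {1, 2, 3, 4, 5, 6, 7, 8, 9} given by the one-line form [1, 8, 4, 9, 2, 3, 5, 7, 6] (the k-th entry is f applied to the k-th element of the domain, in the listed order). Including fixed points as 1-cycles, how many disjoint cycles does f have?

3

The cycle decomposition is (1)(2 8 7 5)(3 4 9 6), which has 3 cycles (counting 1-cycles).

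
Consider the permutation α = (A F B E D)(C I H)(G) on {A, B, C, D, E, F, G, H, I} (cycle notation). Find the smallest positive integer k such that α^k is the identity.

15

The cycle type of α is (5, 3, 1).
Since disjoint cycles commute, ord(α) = lcm(5, 3) = 15.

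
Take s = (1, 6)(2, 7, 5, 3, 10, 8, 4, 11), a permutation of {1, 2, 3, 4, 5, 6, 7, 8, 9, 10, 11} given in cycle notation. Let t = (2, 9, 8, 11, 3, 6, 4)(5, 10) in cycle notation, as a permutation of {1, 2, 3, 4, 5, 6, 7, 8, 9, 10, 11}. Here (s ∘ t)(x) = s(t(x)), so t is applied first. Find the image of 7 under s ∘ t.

5

t(7) = 7, then s(7) = 5; composing gives (s ∘ t)(7) = 5.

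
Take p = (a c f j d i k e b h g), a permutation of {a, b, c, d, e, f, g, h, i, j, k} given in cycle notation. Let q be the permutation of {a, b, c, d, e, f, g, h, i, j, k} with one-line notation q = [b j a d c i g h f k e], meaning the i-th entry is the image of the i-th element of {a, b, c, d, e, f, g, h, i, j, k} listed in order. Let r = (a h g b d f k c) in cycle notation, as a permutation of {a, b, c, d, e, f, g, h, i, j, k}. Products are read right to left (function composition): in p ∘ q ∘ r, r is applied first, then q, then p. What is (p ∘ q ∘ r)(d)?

(p ∘ q ∘ r)(d) = p(q(r(d))). r(d) = f, then q(f) = i, then p(i) = k, so the result is k.

k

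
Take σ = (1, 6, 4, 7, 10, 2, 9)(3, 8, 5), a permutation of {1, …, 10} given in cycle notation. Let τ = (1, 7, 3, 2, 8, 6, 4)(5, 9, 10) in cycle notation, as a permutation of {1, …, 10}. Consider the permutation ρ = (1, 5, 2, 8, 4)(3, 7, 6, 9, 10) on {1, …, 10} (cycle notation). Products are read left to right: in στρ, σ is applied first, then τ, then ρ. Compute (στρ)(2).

3

(στρ)(2) = ρ(τ(σ(2))). σ(2) = 9, then τ(9) = 10, then ρ(10) = 3, so the result is 3.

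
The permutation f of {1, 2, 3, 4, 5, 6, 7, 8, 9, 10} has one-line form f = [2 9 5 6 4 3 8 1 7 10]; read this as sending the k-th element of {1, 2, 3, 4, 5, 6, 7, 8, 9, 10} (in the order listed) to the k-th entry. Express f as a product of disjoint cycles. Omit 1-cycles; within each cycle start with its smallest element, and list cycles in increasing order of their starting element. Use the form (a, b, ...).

(1, 2, 9, 7, 8)(3, 5, 4, 6)

Iterating f from 1 gives 1 → 2 → 9 → 7 → 8 → 1; that is the 5-cycle (1, 2, 9, 7, 8).
Repeating from the next unused element and collecting all non-trivial cycles gives (1, 2, 9, 7, 8)(3, 5, 4, 6).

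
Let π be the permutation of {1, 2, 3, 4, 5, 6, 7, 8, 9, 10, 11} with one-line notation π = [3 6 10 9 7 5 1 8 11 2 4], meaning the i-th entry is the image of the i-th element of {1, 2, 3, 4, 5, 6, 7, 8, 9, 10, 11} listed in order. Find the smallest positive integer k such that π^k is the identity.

Writing π as disjoint cycles, the cycle lengths are 7, 3, 1.
Since disjoint cycles commute, ord(π) = lcm(7, 3) = 21.

21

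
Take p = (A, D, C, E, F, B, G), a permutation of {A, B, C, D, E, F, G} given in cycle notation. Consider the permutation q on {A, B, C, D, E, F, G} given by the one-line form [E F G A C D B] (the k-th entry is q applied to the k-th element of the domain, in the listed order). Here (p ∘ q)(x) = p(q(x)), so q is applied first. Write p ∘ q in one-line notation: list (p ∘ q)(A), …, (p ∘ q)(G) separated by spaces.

Chase each element through q then p: A → E → F; B → F → B; C → G → A; D → A → D; E → C → E; F → D → C; G → B → G.
Collecting the images, p ∘ q = [F B A D E C G].

F B A D E C G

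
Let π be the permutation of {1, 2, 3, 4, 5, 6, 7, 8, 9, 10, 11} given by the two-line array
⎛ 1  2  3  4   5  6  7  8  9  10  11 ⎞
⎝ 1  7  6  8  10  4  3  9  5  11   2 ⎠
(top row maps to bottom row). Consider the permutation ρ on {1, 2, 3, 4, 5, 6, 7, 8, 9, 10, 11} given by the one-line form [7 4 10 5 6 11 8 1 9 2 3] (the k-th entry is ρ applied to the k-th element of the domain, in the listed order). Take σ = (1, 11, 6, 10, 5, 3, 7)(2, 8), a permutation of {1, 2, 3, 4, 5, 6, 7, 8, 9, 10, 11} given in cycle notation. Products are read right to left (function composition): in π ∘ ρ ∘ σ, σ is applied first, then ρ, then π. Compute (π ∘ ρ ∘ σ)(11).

Apply the permutations in order: σ(11) = 6, then ρ(6) = 11, then π(11) = 2. So (π ∘ ρ ∘ σ)(11) = 2.

2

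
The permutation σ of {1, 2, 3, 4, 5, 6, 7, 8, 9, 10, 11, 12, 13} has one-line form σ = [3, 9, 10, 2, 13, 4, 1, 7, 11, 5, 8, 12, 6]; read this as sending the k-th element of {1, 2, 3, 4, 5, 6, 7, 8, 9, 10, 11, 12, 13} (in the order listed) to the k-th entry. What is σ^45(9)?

6

Tracing 9 → 11 → … returns to 9 after 12 steps, so 9 lies in a 12-cycle (1 3 10 5 13 6 4 2 9 11 8 7).
On a 12-cycle, σ^12 is the identity, so σ^45 = σ^9 there (45 ≡ 9 mod 12).
Stepping 9 places around the cycle: 9 → 11 → 8 → 7 → 1 → 3 → 10 → 5 → 13 → 6.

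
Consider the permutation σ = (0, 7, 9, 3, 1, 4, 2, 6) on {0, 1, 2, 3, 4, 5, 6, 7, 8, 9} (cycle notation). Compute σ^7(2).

4

2 lies in the 8-cycle (0, 7, 9, 3, 1, 4, 2, 6).
Advancing 7 steps from 2: 2 → 6 → 0 → 7 → 9 → 3 → 1 → 4.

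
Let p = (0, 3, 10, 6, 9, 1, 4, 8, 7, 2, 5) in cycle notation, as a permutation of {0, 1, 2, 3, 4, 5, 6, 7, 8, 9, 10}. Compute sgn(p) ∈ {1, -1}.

The cycle lengths are 11.
A cycle of length ℓ contributes ℓ−1 transpositions, so p is a product of 10 transpositions — even.

1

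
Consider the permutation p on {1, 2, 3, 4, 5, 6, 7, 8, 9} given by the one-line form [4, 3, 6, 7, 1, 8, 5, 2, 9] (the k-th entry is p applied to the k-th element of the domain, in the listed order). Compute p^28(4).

Tracing 4 → 7 → … returns to 4 after 4 steps, so 4 lies in a 4-cycle (1, 4, 7, 5).
On a 4-cycle, p^4 is the identity, so p^28 = p^0 there (28 ≡ 0 mod 4).
So p^28(4) = 4.

4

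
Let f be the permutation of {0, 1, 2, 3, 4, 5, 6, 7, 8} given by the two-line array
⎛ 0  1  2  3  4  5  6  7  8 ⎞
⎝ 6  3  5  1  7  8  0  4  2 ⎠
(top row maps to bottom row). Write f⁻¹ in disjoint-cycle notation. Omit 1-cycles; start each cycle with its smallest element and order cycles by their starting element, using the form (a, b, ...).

(0, 6)(1, 3)(2, 8, 5)(4, 7)

First write f in disjoint cycles: (0, 6)(1, 3)(2, 5, 8)(4, 7).
The inverse reverses every cycle; in canonical form, f⁻¹ = (0, 6)(1, 3)(2, 8, 5)(4, 7).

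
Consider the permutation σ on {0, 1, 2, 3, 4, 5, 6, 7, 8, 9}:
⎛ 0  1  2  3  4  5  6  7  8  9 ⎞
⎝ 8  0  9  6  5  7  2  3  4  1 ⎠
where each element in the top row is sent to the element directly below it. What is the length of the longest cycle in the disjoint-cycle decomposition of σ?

Decomposing into disjoint cycles gives (0 8 4 5 7 3 6 2 9 1); the longest has length 10.

10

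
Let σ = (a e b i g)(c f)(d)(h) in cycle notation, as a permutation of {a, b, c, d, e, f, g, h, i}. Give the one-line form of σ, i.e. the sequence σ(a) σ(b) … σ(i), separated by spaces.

Reading each image from the cycles: a↦e, b↦i, c↦f, d↦d, e↦b, f↦c, g↦a, h↦h, i↦g.
So the one-line form is e i f d b c a h g.

e i f d b c a h g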